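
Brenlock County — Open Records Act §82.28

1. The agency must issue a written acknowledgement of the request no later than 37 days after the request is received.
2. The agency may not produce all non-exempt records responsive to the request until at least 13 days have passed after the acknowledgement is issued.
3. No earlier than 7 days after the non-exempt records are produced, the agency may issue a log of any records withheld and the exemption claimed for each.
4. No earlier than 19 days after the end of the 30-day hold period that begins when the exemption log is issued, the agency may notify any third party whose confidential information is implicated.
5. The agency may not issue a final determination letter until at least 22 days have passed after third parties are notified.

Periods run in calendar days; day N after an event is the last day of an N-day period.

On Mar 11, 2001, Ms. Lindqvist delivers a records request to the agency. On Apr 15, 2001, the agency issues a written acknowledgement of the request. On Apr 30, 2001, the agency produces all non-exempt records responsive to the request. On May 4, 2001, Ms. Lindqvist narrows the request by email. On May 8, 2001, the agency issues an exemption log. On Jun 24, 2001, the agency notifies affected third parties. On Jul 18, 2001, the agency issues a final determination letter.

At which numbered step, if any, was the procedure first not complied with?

Step 4

Step 1: 37 days after Mar 11, 2001 (when the request is received) is Apr 17, 2001; done Apr 15, 2001 — timely.
Step 2: the earliest permitted date is 13 days after Apr 15, 2001 (when the acknowledgement is issued), i.e. Apr 28, 2001; Apr 30, 2001 is on or after that date.
Step 3: the earliest permitted date is 7 days after Apr 30, 2001 (when the non-exempt records are produced), i.e. May 7, 2001; done May 8, 2001, after the minimum wait.
Step 4: the earliest permitted date is 19 days after Jun 7, 2001 (end of the 30-day hold period, which began when the exemption log is issued on May 8, 2001), i.e. Jun 26, 2001; done Jun 24, 2001 — 2 days too early.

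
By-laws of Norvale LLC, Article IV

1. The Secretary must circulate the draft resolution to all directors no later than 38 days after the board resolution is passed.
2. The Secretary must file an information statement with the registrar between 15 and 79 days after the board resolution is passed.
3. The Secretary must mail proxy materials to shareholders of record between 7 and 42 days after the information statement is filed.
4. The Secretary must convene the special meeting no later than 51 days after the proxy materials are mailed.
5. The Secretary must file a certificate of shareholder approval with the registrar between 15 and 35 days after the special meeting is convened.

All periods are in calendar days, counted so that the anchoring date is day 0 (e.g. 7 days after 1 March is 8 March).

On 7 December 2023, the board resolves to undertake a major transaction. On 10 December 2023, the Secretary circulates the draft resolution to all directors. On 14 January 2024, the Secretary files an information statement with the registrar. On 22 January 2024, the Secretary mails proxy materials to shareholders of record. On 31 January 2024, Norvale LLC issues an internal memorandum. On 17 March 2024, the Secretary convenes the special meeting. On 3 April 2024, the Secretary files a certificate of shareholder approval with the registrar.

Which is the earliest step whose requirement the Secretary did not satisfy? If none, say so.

Step 1 — counting 38 days from 7 December 2023 (when the board resolution is passed) gives a deadline of 14 January 2024; 10 December 2023 is within that limit.
Step 2 — 15 and 79 days from 7 December 2023 (when the board resolution is passed) are 22 December 2023 and 24 February 2024 respectively; done 14 January 2024 — within the window.
Step 3 — 7 and 42 days from 14 January 2024 (when the information statement is filed) are 21 January 2024 and 25 February 2024 respectively; 22 January 2024 falls inside that range.
Step 4 — counting 51 days from 22 January 2024 (when the proxy materials are mailed) gives a deadline of 13 March 2024; not done until 17 March 2024, 4 days after the deadline.

Step 4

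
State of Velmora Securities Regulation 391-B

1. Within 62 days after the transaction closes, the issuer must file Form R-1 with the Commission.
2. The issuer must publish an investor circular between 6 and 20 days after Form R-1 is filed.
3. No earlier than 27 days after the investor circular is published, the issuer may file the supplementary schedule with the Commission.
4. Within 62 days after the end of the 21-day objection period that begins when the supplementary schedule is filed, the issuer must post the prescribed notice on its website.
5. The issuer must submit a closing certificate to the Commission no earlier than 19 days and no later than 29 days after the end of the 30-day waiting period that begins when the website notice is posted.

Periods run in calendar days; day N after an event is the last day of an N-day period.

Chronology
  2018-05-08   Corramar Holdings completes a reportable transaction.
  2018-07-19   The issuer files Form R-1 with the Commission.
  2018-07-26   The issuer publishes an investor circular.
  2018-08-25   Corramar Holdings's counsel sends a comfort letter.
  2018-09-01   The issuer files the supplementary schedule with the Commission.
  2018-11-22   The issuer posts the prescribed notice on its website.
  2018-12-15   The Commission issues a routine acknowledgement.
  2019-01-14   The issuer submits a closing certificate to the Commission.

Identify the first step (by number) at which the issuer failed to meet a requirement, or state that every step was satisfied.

Step 1 — counting 62 days from 2018-05-08 (when the transaction closes) gives a deadline of 2018-07-09; not done until 2018-07-19, 10 days after the deadline.

Step 1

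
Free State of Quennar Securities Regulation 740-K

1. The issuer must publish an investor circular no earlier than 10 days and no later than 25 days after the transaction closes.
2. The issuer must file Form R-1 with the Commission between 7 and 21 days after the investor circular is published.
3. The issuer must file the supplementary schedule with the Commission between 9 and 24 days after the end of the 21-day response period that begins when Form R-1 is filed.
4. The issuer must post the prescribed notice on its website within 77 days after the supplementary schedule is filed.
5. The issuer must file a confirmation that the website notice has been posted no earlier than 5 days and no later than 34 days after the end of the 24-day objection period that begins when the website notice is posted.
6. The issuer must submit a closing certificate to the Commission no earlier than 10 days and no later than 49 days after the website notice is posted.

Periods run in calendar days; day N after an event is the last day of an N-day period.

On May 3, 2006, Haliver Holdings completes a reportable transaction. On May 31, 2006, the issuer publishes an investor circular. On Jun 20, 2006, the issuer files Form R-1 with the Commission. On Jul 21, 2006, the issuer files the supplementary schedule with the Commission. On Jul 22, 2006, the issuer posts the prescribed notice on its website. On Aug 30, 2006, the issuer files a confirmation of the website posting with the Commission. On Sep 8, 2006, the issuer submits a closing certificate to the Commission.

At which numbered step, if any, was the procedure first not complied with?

Step 1: the window is 10–25 days after May 3, 2006 (when the transaction closes), so May 13, 2006 through May 28, 2006; done May 31, 2006 — 3 days after the window closed.

Step 1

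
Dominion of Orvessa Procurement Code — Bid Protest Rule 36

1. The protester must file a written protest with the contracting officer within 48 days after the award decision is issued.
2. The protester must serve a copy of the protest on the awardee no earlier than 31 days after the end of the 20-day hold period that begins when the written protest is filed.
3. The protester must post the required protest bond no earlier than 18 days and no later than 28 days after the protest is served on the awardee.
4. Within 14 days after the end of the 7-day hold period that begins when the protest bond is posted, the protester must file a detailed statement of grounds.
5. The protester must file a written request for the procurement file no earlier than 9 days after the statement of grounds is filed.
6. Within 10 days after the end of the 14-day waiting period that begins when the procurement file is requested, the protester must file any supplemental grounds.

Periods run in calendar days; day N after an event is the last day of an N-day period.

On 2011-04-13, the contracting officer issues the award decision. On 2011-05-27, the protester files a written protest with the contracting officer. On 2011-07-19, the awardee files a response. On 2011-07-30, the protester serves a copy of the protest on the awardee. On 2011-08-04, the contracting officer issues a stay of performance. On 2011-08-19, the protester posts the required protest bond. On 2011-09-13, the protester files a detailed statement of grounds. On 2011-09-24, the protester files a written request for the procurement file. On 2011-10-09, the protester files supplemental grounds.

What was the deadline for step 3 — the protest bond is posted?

2011-08-27

Step 3 runs from 2011-07-30, when the protest is served on the awardee. The window is 18–28 days after 2011-07-30; it closes on 2011-08-27.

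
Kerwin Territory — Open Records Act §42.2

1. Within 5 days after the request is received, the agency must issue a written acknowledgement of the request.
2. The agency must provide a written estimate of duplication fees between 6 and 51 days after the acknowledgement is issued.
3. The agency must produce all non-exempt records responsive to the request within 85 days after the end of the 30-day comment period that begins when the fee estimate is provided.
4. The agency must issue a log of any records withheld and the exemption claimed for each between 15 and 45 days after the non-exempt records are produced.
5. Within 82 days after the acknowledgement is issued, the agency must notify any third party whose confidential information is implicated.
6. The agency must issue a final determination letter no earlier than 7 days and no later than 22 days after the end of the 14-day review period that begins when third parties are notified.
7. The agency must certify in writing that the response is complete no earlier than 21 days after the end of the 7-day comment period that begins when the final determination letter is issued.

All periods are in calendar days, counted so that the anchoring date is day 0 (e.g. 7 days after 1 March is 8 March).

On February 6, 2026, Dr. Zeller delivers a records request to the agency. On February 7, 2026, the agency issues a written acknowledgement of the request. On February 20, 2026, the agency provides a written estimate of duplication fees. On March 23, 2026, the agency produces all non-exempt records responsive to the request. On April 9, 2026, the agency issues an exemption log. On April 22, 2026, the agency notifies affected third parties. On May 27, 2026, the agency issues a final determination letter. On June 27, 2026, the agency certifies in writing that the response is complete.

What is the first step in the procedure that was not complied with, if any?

None — every step was satisfied

(1) due by February 6, 2026 + 5 days = February 11, 2026; done February 7, 2026 — timely.
(2) the permitted window runs from February 7, 2026 + 6 = February 13, 2026 to February 7, 2026 + 51 = March 30, 2026; done February 20, 2026, which is between those dates.
(3) due by March 22, 2026 + 85 days = June 15, 2026; done March 23, 2026 — timely.
(4) the permitted window runs from March 23, 2026 + 15 = April 7, 2026 to March 23, 2026 + 45 = May 7, 2026; April 9, 2026 falls inside that range.
(5) due by February 7, 2026 + 82 days = April 30, 2026; done April 22, 2026 — timely.
(6) the permitted window runs from May 6, 2026 + 7 = May 13, 2026 to May 6, 2026 + 22 = May 28, 2026; done May 27, 2026 — within the window.
(7) permitted from June 3, 2026 + 21 days = June 24, 2026 onward; done June 27, 2026, after the minimum wait.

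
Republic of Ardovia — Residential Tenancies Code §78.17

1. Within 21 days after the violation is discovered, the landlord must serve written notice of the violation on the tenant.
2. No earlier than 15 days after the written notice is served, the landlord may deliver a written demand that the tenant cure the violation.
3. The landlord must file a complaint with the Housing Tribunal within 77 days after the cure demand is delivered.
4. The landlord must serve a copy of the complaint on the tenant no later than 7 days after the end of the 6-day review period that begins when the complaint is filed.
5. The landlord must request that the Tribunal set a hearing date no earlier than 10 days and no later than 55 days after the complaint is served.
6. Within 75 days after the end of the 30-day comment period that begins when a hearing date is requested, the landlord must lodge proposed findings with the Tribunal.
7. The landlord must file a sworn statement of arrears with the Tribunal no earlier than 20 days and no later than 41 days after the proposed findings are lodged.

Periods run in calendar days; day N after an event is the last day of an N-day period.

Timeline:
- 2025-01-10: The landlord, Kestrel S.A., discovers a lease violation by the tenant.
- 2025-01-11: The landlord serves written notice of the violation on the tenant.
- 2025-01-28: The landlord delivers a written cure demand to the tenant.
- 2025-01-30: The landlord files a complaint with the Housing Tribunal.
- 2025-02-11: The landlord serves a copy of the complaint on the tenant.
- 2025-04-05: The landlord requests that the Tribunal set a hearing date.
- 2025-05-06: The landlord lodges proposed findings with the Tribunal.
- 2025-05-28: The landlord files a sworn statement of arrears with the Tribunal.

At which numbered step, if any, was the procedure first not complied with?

None — every step was satisfied

Step 1: 21 days after 2025-01-10 (when the violation is discovered) is 2025-01-31; 2025-01-11 is within that limit.
Step 2: the earliest permitted date is 15 days after 2025-01-11 (when the written notice is served), i.e. 2025-01-26; done 2025-01-28 — permitted.
Step 3: 77 days after 2025-01-28 (when the cure demand is delivered) is 2025-04-15; 2025-01-30 is within that limit.
Step 4: 7 days after 2025-02-05 (end of the 6-day review period, which began when the complaint is filed on 2025-01-30) is 2025-02-12; completed 2025-02-11, before the deadline.
Step 5: the window is 10–55 days after 2025-02-11 (when the complaint is served), so 2025-02-21 through 2025-04-07; done 2025-04-05 — within the window.
Step 6: 75 days after 2025-05-05 (end of the 30-day comment period, which began when a hearing date is requested on 2025-04-05) is 2025-07-19; done 2025-05-06 — timely.
Step 7: the window is 20–41 days after 2025-05-06 (when the proposed findings are lodged), so 2025-05-26 through 2025-06-16; done 2025-05-28, which is between those dates.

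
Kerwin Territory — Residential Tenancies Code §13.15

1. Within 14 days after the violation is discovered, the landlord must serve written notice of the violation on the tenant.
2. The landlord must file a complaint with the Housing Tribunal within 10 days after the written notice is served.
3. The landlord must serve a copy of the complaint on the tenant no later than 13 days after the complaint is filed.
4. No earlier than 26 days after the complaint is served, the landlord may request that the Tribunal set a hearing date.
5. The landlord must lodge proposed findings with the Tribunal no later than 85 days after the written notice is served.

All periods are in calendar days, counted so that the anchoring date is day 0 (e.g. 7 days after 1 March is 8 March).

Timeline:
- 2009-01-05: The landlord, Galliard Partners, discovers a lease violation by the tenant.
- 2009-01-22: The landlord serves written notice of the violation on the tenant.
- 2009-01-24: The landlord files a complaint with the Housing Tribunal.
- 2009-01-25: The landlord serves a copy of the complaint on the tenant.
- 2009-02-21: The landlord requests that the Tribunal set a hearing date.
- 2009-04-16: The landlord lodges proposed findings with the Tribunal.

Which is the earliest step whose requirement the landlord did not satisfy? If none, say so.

Step 1

Step 1: 14 days after 2009-01-05 (when the violation is discovered) is 2009-01-19; 2009-01-22 misses that deadline by 3 days.
That is the first point of non-compliance.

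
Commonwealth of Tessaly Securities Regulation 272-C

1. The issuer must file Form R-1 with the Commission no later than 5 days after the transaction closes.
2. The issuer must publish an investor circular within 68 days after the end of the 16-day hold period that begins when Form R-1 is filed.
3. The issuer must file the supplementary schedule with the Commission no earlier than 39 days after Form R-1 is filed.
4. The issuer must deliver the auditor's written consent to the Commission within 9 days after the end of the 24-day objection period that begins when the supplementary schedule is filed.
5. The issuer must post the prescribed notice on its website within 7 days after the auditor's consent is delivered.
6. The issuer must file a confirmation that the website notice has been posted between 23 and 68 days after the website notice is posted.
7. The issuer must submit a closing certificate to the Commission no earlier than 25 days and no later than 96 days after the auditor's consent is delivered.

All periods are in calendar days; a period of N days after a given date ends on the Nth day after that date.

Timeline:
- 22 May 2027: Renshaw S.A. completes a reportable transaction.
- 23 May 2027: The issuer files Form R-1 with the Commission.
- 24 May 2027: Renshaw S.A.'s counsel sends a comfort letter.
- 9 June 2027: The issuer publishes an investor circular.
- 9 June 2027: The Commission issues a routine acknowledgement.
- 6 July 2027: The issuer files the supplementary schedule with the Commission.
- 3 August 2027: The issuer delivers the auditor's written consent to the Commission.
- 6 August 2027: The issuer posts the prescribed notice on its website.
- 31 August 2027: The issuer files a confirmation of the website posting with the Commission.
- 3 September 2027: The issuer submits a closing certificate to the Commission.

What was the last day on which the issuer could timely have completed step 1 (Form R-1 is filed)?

Step 1 runs from 22 May 2027, when the transaction closes. 5 days after 22 May 2027 is 27 May 2027.

27 May 2027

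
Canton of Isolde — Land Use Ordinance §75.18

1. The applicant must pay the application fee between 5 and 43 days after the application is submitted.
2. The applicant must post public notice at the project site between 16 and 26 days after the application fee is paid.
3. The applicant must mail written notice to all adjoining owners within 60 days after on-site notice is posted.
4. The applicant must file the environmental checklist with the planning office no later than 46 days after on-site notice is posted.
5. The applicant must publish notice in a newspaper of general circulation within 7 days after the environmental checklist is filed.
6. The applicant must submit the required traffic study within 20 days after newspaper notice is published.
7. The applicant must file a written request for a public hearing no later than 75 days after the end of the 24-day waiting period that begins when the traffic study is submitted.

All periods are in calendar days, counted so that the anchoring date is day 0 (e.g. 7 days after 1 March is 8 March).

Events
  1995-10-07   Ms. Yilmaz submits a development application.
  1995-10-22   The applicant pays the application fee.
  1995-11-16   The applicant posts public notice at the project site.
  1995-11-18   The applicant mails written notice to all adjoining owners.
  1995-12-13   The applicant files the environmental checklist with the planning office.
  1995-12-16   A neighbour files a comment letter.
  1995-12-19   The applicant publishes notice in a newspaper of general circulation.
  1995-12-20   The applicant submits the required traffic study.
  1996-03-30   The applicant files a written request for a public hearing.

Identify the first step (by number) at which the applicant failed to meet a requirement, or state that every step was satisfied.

Step 7

Step 1: the window is 5–43 days after 1995-10-07 (when the application is submitted), so 1995-10-12 through 1995-11-19; done 1995-10-22 — within the window.
Step 2: the window is 16–26 days after 1995-10-22 (when the application fee is paid), so 1995-11-07 through 1995-11-17; done 1995-11-16, which is between those dates.
Step 3: 60 days after 1995-11-16 (when on-site notice is posted) is 1996-01-15; completed 1995-11-18, before the deadline.
Step 4: 46 days after 1995-11-16 (when on-site notice is posted) is 1996-01-01; 1995-12-13 is within that limit.
Step 5: 7 days after 1995-12-13 (when the environmental checklist is filed) is 1995-12-20; done 1995-12-19 — timely.
Step 6: 20 days after 1995-12-19 (when newspaper notice is published) is 1996-01-08; completed 1995-12-20, before the deadline.
Step 7: 75 days after 1996-01-13 (end of the 24-day waiting period, which began when the traffic study is submitted on 1995-12-20) is 1996-03-28; 1996-03-30 misses that deadline by 2 days.
Later steps need not be reached.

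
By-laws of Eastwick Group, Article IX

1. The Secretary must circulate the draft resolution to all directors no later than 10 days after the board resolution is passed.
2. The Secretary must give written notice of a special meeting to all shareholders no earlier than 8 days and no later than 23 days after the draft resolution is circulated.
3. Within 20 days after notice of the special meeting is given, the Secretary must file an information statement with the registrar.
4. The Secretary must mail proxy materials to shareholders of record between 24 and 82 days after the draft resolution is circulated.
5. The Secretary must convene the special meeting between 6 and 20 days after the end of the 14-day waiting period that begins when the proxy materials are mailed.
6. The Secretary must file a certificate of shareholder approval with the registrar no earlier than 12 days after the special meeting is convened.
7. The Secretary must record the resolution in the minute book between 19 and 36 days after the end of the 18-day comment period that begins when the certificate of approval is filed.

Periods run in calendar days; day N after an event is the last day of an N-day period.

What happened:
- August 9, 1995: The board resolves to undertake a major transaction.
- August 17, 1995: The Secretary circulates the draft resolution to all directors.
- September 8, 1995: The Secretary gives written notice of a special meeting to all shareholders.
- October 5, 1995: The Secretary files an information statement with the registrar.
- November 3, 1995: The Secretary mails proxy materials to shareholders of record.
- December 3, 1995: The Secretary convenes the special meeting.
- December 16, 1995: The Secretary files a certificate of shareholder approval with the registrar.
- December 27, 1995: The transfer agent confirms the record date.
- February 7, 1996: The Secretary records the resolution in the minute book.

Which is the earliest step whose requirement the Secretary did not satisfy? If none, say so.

Step 3

Step 1: 10 days after August 9, 1995 (when the board resolution is passed) is August 19, 1995; completed August 17, 1995, before the deadline.
Step 2: the window is 8–23 days after August 17, 1995 (when the draft resolution is circulated), so August 25, 1995 through September 9, 1995; September 8, 1995 falls inside that range.
Step 3: 20 days after September 8, 1995 (when notice of the special meeting is given) is September 28, 1995; done October 5, 1995 — 7 days late.
Later steps need not be reached.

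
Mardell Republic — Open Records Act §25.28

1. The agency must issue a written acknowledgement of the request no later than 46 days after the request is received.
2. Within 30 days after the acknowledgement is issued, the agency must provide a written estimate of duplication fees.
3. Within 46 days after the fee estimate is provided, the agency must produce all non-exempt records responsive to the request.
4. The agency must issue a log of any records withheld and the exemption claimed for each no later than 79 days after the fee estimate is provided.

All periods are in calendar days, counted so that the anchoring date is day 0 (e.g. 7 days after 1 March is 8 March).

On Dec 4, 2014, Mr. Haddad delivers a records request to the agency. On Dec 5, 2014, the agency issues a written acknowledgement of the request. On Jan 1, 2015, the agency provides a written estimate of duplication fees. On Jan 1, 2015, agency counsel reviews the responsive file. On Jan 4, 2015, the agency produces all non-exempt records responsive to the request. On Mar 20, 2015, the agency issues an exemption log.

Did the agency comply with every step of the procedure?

Yes

(1) due by Dec 4, 2014 + 46 days = Jan 19, 2015; done Dec 5, 2014 — timely.
(2) due by Dec 5, 2014 + 30 days = Jan 4, 2015; done Jan 1, 2015 — timely.
(3) due by Jan 1, 2015 + 46 days = Feb 16, 2015; done Jan 4, 2015 — timely.
(4) due by Jan 1, 2015 + 79 days = Mar 21, 2015; done Mar 20, 2015 — timely.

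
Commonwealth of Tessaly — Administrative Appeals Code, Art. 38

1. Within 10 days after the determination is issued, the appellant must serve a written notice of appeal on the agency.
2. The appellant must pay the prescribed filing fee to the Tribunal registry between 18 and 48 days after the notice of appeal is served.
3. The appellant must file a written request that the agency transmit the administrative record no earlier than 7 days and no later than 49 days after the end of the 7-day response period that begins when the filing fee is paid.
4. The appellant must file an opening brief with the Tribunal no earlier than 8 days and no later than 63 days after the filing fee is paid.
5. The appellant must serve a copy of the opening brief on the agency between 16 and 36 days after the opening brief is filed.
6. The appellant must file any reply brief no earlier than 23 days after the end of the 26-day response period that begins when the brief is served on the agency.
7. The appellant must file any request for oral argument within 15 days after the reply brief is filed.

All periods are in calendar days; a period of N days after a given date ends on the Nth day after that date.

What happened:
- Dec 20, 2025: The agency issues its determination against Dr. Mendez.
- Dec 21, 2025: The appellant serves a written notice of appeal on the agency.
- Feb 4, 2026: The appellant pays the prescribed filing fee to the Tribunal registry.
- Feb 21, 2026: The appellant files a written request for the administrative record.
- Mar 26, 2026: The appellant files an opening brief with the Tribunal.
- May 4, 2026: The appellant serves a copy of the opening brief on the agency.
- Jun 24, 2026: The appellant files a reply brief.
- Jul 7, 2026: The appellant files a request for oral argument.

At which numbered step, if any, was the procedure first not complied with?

Step 1: 10 days after Dec 20, 2025 (when the determination is issued) is Dec 30, 2025; Dec 21, 2025 is within that limit.
Step 2: the window is 18–48 days after Dec 21, 2025 (when the notice of appeal is served), so Jan 8, 2026 through Feb 7, 2026; done Feb 4, 2026, which is between those dates.
Step 3: the window is 7–49 days after Feb 11, 2026 (end of the 7-day response period, which began when the filing fee is paid on Feb 4, 2026), so Feb 18, 2026 through Apr 1, 2026; Feb 21, 2026 falls inside that range.
Step 4: the window is 8–63 days after Feb 4, 2026 (when the filing fee is paid), so Feb 12, 2026 through Apr 8, 2026; done Mar 26, 2026 — within the window.
Step 5: the window is 16–36 days after Mar 26, 2026 (when the opening brief is filed), so Apr 11, 2026 through May 1, 2026; done May 4, 2026 — 3 days after the window closed.

Step 5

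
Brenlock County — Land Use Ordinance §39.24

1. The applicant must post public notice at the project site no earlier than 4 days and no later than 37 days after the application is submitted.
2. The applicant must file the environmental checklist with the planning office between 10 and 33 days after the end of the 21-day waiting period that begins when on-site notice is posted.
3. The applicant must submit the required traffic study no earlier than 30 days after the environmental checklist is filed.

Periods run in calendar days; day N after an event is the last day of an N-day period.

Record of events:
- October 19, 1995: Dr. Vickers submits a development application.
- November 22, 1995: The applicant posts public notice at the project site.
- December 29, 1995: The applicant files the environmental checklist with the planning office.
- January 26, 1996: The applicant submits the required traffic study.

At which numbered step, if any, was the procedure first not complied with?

Step 3

(1) the permitted window runs from October 19, 1995 + 4 = October 23, 1995 to October 19, 1995 + 37 = November 25, 1995; done November 22, 1995, which is between those dates.
(2) the permitted window runs from December 13, 1995 + 10 = December 23, 1995 to December 13, 1995 + 33 = January 15, 1996; done December 29, 1995, which is between those dates.
(3) permitted from December 29, 1995 + 30 days = January 28, 1996 onward; January 26, 1996 is 2 days before the earliest permitted date.
The procedure was therefore not followed at step 3.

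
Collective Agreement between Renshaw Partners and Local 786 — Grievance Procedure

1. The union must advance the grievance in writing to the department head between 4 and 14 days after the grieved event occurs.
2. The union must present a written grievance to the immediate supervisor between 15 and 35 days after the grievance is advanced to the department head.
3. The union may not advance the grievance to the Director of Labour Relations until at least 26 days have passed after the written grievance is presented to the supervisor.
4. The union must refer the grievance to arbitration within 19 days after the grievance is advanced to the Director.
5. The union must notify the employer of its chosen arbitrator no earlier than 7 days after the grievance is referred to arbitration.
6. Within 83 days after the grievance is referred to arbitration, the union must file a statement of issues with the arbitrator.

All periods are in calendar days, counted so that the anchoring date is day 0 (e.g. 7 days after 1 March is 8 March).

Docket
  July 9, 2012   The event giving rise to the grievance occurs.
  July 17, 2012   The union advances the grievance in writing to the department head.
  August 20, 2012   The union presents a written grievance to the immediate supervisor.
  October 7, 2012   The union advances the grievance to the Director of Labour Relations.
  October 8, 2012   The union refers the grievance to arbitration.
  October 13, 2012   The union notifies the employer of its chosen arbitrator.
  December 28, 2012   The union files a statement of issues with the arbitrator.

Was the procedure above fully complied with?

Step 1 — 4 and 14 days from July 9, 2012 (when the grieved event occurs) are July 13, 2012 and July 23, 2012 respectively; July 17, 2012 falls inside that range.
Step 2 — 15 and 35 days from July 17, 2012 (when the grievance is advanced to the department head) are August 1, 2012 and August 21, 2012 respectively; done August 20, 2012 — within the window.
Step 3 — must wait 26 days from August 20, 2012 (when the written grievance is presented to the supervisor), so not before September 15, 2012; done October 7, 2012, after the minimum wait.
Step 4 — counting 19 days from October 7, 2012 (when the grievance is advanced to the Director) gives a deadline of October 26, 2012; October 8, 2012 is within that limit.
Step 5 — must wait 7 days from October 8, 2012 (when the grievance is referred to arbitration), so not before October 15, 2012; acted on October 13, 2012, 2 days prematurely.

No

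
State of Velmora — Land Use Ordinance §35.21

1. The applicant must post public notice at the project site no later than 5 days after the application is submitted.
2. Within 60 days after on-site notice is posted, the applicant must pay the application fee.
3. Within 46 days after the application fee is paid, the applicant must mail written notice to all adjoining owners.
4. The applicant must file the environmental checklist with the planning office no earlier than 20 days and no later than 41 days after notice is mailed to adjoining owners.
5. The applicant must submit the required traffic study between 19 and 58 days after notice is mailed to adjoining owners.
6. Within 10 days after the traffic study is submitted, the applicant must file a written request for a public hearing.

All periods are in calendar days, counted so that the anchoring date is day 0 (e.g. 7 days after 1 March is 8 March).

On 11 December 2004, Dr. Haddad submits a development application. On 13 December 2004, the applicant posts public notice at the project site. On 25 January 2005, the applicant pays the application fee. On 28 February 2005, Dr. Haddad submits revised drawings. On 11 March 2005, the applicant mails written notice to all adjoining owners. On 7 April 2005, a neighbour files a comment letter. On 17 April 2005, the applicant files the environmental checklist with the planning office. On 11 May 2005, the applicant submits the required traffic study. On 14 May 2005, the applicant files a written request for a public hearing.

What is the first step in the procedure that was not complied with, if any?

Step 1 — counting 5 days from 11 December 2004 (when the application is submitted) gives a deadline of 16 December 2004; completed 13 December 2004, before the deadline.
Step 2 — counting 60 days from 13 December 2004 (when on-site notice is posted) gives a deadline of 11 February 2005; completed 25 January 2005, before the deadline.
Step 3 — counting 46 days from 25 January 2005 (when the application fee is paid) gives a deadline of 12 March 2005; done 11 March 2005 — timely.
Step 4 — 20 and 41 days from 11 March 2005 (when notice is mailed to adjoining owners) are 31 March 2005 and 21 April 2005 respectively; 17 April 2005 falls inside that range.
Step 5 — 19 and 58 days from 11 March 2005 (when notice is mailed to adjoining owners) are 30 March 2005 and 8 May 2005 respectively; 11 May 2005 is 3 days past the end of the window.

Step 5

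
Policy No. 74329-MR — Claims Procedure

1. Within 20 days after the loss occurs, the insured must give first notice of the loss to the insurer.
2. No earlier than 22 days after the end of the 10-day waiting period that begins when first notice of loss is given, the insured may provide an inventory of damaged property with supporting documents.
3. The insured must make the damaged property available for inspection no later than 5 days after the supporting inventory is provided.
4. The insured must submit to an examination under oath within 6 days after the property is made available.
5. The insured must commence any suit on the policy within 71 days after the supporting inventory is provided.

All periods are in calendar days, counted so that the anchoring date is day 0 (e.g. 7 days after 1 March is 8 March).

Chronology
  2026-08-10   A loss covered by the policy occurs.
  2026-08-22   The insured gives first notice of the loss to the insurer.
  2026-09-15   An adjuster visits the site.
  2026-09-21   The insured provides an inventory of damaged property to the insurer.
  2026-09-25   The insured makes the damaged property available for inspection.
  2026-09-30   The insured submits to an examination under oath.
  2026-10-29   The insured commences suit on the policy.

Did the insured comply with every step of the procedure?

No

Step 1 — counting 20 days from 2026-08-10 (when the loss occurs) gives a deadline of 2026-08-30; done 2026-08-22 — timely.
Step 2 — must wait 22 days from 2026-09-01 (end of the 10-day waiting period, which began when first notice of loss is given on 2026-08-22), so not before 2026-09-23; done 2026-09-21 — 2 days too early.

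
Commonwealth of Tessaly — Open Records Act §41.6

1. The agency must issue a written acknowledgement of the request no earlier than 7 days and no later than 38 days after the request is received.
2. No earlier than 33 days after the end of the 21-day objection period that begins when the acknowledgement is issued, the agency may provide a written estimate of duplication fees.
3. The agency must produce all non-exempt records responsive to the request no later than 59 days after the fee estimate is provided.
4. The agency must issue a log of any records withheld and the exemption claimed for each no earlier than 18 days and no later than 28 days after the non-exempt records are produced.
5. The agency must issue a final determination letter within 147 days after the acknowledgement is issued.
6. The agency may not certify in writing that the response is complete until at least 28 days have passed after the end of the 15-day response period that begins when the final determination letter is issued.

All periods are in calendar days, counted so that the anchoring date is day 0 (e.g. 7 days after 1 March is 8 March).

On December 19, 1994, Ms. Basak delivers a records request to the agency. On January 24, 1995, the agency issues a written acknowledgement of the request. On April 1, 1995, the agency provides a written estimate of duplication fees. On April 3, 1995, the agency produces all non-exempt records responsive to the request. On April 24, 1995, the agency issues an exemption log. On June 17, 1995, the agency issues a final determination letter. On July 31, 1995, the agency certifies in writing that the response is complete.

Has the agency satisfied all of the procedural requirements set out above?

(1) the permitted window runs from December 19, 1994 + 7 = December 26, 1994 to December 19, 1994 + 38 = January 26, 1995; done January 24, 1995 — within the window.
(2) permitted from February 14, 1995 + 33 days = March 19, 1995 onward; done April 1, 1995 — permitted.
(3) due by April 1, 1995 + 59 days = May 30, 1995; April 3, 1995 is within that limit.
(4) the permitted window runs from April 3, 1995 + 18 = April 21, 1995 to April 3, 1995 + 28 = May 1, 1995; done April 24, 1995 — within the window.
(5) due by January 24, 1995 + 147 days = June 20, 1995; done June 17, 1995 — timely.
(6) permitted from July 2, 1995 + 28 days = July 30, 1995 onward; July 31, 1995 is on or after that date.

Yes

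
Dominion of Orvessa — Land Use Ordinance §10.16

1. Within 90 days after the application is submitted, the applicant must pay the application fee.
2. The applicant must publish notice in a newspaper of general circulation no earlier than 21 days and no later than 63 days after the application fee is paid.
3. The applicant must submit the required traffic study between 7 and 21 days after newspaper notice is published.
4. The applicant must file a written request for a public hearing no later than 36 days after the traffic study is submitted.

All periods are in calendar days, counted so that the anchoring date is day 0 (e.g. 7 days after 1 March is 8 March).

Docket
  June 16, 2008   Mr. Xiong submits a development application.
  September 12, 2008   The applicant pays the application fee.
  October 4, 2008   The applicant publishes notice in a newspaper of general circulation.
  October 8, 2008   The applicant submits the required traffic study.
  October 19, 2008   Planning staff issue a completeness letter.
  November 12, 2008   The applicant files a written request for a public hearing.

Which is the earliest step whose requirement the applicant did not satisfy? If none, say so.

(1) due by June 16, 2008 + 90 days = September 14, 2008; done September 12, 2008 — timely.
(2) the permitted window runs from September 12, 2008 + 21 = October 3, 2008 to September 12, 2008 + 63 = November 14, 2008; October 4, 2008 falls inside that range.
(3) the permitted window runs from October 4, 2008 + 7 = October 11, 2008 to October 4, 2008 + 21 = October 25, 2008; done October 8, 2008 — 3 days before the window opened.
The analysis stops there.

Step 3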